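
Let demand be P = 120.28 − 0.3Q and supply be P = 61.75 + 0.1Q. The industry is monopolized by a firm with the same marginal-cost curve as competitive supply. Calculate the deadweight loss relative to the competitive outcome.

786.53

Competitive equilibrium: 120.28 − 0.3Q = 61.75 + 0.1Q → Q* = 146.325, P* = 76.3825.
Marginal revenue: MR = 120.28 − 0.6Q. Set MR = MC: 120.28 − 0.6Q = 61.75 + 0.1Q → Q_m = 83.6143.
Price P_m = 120.28 − 0.3·83.6143 = 95.1957; MC(Q_m) = 61.75 + 0.1·83.6143 = 70.1114.
Competitive Q* = 146.325, so ΔQ = 62.7107; wedge = 95.1957 − 70.1114 = 25.0843.
Welfare loss = ½ × 62.7107 × 25.0843 = 786.53.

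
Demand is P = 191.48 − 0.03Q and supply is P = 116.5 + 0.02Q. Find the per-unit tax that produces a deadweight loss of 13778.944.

Competitive equilibrium: 191.48 − 0.03Q = 116.5 + 0.02Q → Q* = 1499.6, P* = 146.492.
A tax t gives ΔQ = t/0.05 and wedge t, so DWL = t²/0.1.
t²/0.1 = 13778.944 → t² = 1377.8944 → t = 37.12.

37.12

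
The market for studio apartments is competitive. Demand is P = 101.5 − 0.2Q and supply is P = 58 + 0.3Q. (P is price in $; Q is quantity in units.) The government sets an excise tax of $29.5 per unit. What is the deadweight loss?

$870.25

Competitive equilibrium: 101.5 − 0.2Q = 58 + 0.3Q → Q* = 87, P* = 84.1.
With the tax, the buyer price exceeds the seller price by 29.5: (101.5 − 0.2Q) − (58 + 0.3Q) = 29.5 → Q' = 28.
ΔQ = 87 − 28 = 59; the wedge equals the tax, 29.5.
DWL = ½ × 59 × 29.5 = $870.25.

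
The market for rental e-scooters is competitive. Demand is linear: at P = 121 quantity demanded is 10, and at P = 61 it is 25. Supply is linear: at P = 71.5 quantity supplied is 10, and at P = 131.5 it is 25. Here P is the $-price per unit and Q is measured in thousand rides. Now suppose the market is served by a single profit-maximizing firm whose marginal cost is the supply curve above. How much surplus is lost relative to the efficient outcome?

Demand slope = (61 − 121)/(25 − 10) = −4, so P = 161 − 4Q.
Supply slope = (131.5 − 71.5)/(25 − 10) = 4, so P = 31.5 + 4Q.
Competitive equilibrium: 161 − 4Q = 31.5 + 4Q → Q* = 16.1875, P* = 96.25.
Marginal revenue: MR = 161 − 8Q. Set MR = MC: 161 − 8Q = 31.5 + 4Q → Q_m = 10.7917.
Price P_m = 161 − 4·10.7917 = 117.8332; MC(Q_m) = 31.5 + 4·10.7917 = 74.6668.
Competitive Q* = 16.1875, so ΔQ = 5.3958; wedge = 117.8332 − 74.6668 = 43.1664.
The triangle = ½ × 5.3958 × 43.1664 = $116.46 thousand.

$116.46 thousand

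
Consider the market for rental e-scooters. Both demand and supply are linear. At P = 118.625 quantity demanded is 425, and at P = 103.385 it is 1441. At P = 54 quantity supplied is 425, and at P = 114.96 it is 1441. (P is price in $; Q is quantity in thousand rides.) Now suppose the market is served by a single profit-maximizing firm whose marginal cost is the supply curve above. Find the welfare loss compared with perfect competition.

Demand slope = (103.385 − 118.625)/(1441 − 425) = −0.015, so P = 125 − 0.015Q.
Supply slope = (114.96 − 54)/(1441 − 425) = 0.06, so P = 28.5 + 0.06Q.
Competitive equilibrium: 125 − 0.015Q = 28.5 + 0.06Q → Q* = 1286.66667, P* = 105.7.
Marginal revenue: MR = 125 − 0.03Q. Set MR = MC: 125 − 0.03Q = 28.5 + 0.06Q → Q_m = 1072.22222.
Price P_m = 125 − 0.015·1072.22222 = 108.91667; MC(Q_m) = 28.5 + 0.06·1072.22222 = 92.83333.
Competitive Q* = 1286.66667, so ΔQ = 214.44445; wedge = 108.91667 − 92.83333 = 16.08334.
Welfare loss = ½ × 214.44445 × 16.08334 = $1724.49 thousand.

$1724.49 thousand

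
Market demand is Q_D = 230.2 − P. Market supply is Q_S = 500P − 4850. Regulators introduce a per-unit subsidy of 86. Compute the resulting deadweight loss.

In inverse form: demand P = 230.2 − Q, supply P = 9.7 + 0.002Q.
Competitive equilibrium: 230.2 − Q = 9.7 + 0.002Q → Q* = 220.0599, P* = 10.1401.
The subsidy lowers effective supply by 86: P = 0.002Q − 76.3.
New quantity: 230.2 − Q = 0.002Q − 76.3 → Q' = 305.8882.
Overproduction ΔQ = 305.8882 − 220.0599 = 85.8283; wedge = subsidy = 86.
DWL = ½ × 85.8283 × 86 = 3690.62.

3690.62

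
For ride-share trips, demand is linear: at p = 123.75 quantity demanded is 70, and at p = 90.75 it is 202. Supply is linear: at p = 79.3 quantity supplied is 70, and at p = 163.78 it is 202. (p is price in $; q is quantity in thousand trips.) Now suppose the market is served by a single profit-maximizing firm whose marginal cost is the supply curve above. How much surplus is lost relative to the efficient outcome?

$307.88 thousand

Demand slope = (90.75 − 123.75)/(202 − 70) = −0.25, so p = 141.25 − 0.25q.
Supply slope = (163.78 − 79.3)/(202 − 70) = 0.64, so p = 34.5 + 0.64q.
Competitive equilibrium: 141.25 − 0.25q = 34.5 + 0.64q → q* = 119.9438, p* = 111.264.
Marginal revenue: MR = 141.25 − 0.5q. Set MR = MC: 141.25 − 0.5q = 34.5 + 0.64q → q_m = 93.6404.
Price p_m = 141.25 − 0.25·93.6404 = 117.8399; MC(q_m) = 34.5 + 0.64·93.6404 = 94.4299.
Competitive q* = 119.9438, so Δq = 26.3034; wedge = 117.8399 − 94.4299 = 23.41.
The triangle = ½ × 26.3034 × 23.41 = $307.88 thousand.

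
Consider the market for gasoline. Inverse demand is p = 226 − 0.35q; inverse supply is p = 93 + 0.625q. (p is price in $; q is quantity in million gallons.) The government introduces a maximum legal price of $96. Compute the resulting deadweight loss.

Competitive equilibrium: 226 − 0.35q = 93 + 0.625q → q* = 136.41026, p* = 178.25641.
At the ceiling p = 96, quantity supplied = (96 − 93)/0.625 = 4.8.
Willingness to pay at q' = 4.8: 226 − 0.35·4.8 = 224.32.
Δq = 136.41026 − 4.8 = 131.61026; wedge = 224.32 − 96 = 128.32.
Deadweight loss = ½ × 131.61026 × 128.32 = $8444.11 million.

$8444.11 million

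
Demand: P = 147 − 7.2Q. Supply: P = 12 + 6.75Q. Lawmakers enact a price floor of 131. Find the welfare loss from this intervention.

387.67

Competitive equilibrium: 147 − 7.2Q = 12 + 6.75Q → Q* = 9.6774, P* = 77.3226.
At the floor P = 131, quantity demanded = (147 − 131)/7.2 = 2.2222.
Sellers' marginal cost at Q' = 2.2222: 12 + 6.75·2.2222 = 26.9999.
ΔQ = 9.6774 − 2.2222 = 7.4552; wedge = 131 − 26.9999 = 104.0001.
Welfare loss = ½ × 7.4552 × 104.0001 = 387.67.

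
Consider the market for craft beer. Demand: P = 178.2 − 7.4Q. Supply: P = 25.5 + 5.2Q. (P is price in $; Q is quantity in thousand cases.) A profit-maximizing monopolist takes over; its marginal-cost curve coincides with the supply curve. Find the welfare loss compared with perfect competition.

Competitive equilibrium: 178.2 − 7.4Q = 25.5 + 5.2Q → Q* = 12.119, P* = 88.519.
Marginal revenue: MR = 178.2 − 14.8Q. Set MR = MC: 178.2 − 14.8Q = 25.5 + 5.2Q → Q_m = 7.635.
Price P_m = 178.2 − 7.4·7.635 = 121.701; MC(Q_m) = 25.5 + 5.2·7.635 = 65.202.
Competitive Q* = 12.119, so ΔQ = 4.484; wedge = 121.701 − 65.202 = 56.499.
The triangle = ½ × 4.484 × 56.499 = $126.67 thousand.

$126.67 thousand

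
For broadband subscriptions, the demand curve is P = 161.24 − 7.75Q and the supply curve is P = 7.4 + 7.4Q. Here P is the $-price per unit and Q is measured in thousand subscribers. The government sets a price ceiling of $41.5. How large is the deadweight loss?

$233.02 thousand

Competitive equilibrium: 161.24 − 7.75Q = 7.4 + 7.4Q → Q* = 10.1545, P* = 82.543.
At the ceiling P = 41.5, quantity supplied = (41.5 − 7.4)/7.4 = 4.6081.
Willingness to pay at Q' = 4.6081: 161.24 − 7.75·4.6081 = 125.5272.
ΔQ = 10.1545 − 4.6081 = 5.5464; wedge = 125.5272 − 41.5 = 84.0272.
DWL = ½ × 5.5464 × 84.0272 = $233.02 thousand.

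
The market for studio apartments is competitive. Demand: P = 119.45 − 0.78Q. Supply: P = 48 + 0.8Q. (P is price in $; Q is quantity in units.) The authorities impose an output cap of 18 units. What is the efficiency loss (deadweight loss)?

$585.40

Competitive equilibrium: 119.45 − 0.78Q = 48 + 0.8Q → Q* = 45.2215, P* = 84.1772.
At Q = 18: demand price = 119.45 − 0.78·18 = 105.41; supply price = 48 + 0.8·18 = 62.4.
ΔQ = 45.2215 − 18 = 27.2215; wedge = 105.41 − 62.4 = 43.01.
Welfare loss = ½ × 27.2215 × 43.01 = $585.40.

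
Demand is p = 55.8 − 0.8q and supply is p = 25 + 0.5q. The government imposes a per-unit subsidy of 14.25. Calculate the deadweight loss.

78.10

Competitive equilibrium: 55.8 − 0.8q = 25 + 0.5q → q* = 23.6923, p* = 36.8462.
The subsidy lowers effective supply by 14.25: p = 10.75 + 0.5q.
New quantity: 55.8 − 0.8q = 10.75 + 0.5q → q' = 34.6538.
Overproduction Δq = 34.6538 − 23.6923 = 10.9615; wedge = subsidy = 14.25.
Deadweight loss = ½ × 10.9615 × 14.25 = 78.10.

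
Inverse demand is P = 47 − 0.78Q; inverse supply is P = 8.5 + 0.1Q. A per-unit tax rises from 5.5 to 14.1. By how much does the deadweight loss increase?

95.77

Competitive equilibrium: 47 − 0.78Q = 8.5 + 0.1Q → Q* = 43.75, P* = 12.875.
For a per-unit tax t: ΔQ = t/0.88, so DWL = ½·t·(t/0.88) = t²/1.76.
At t = 5.5: DWL = 17.188. At t = 14.1: DWL = 112.96.
Increase = 112.96 − 17.188 = 95.77.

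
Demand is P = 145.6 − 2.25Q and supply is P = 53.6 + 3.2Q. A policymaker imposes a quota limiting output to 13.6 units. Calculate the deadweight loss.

29.33

Competitive equilibrium: 145.6 − 2.25Q = 53.6 + 3.2Q → Q* = 16.8807, P* = 107.6183.
At Q = 13.6: demand price = 145.6 − 2.25·13.6 = 115; supply price = 53.6 + 3.2·13.6 = 97.12.
ΔQ = 16.8807 − 13.6 = 3.2807; wedge = 115 − 97.12 = 17.88.
DWL = ½ × 3.2807 × 17.88 = 29.33.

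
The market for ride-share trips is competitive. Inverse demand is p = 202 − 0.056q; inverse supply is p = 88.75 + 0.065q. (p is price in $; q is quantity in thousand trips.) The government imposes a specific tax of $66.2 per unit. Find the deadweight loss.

$18109.26 thousand

Competitive equilibrium: 202 − 0.056q = 88.75 + 0.065q → q* = 935.95041, p* = 149.58678.
With the tax, the buyer price exceeds the seller price by 66.2: (202 − 0.056q) − (88.75 + 0.065q) = 66.2 → q' = 388.84298.
Δq = 935.95041 − 388.84298 = 547.10743; the wedge equals the tax, 66.2.
The triangle = ½ × 547.10743 × 66.2 = $18109.26 thousand.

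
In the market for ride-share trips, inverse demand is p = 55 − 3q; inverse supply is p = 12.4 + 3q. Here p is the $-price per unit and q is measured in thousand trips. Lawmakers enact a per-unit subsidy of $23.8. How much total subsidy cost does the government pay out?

$263.39 thousand

Competitive equilibrium: 55 − 3q = 12.4 + 3q → q* = 7.1, p* = 33.7.
The subsidy lowers effective supply by 23.8: p = 3q − 11.4.
New quantity: 55 − 3q = 3q − 11.4 → q' = 11.0667.
Total subsidy cost = 23.8 × 11.0667 = $263.39 thousand.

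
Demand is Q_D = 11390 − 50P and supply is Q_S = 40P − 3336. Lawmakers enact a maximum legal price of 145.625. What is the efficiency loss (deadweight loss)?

11660.40

In inverse form: demand P = 227.8 − 0.02Q, supply P = 83.4 + 0.025Q.
Competitive equilibrium: 227.8 − 0.02Q = 83.4 + 0.025Q → Q* = 3208.8889, P* = 163.6222.
At the ceiling P = 145.625, quantity supplied = (145.625 − 83.4)/0.025 = 2489.
Willingness to pay at Q' = 2489: 227.8 − 0.02·2489 = 178.02.
ΔQ = 3208.8889 − 2489 = 719.8889; wedge = 178.02 − 145.625 = 32.395.
The triangle = ½ × 719.8889 × 32.395 = 11660.40.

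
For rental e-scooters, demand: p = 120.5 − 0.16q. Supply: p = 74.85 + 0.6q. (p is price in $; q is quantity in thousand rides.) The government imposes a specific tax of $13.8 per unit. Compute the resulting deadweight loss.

Competitive equilibrium: 120.5 − 0.16q = 74.85 + 0.6q → q* = 60.0658, p* = 110.8895.
With the tax, the buyer price exceeds the seller price by 13.8: (120.5 − 0.16q) − (74.85 + 0.6q) = 13.8 → q' = 41.9079.
Δq = 60.0658 − 41.9079 = 18.1579; the wedge equals the tax, 13.8.
Deadweight loss = ½ × 18.1579 × 13.8 = $125.29 thousand.

$125.29 thousand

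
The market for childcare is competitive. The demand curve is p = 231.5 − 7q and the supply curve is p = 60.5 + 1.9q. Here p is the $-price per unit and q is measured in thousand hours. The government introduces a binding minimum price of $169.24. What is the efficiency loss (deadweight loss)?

$473.86 thousand

Competitive equilibrium: 231.5 − 7q = 60.5 + 1.9q → q* = 19.2135, p* = 97.0056.
At the floor p = 169.24, quantity demanded = (231.5 − 169.24)/7 = 8.8943.
Sellers' marginal cost at q' = 8.8943: 60.5 + 1.9·8.8943 = 77.3992.
Δq = 19.2135 − 8.8943 = 10.3192; wedge = 169.24 − 77.3992 = 91.8408.
Deadweight loss = ½ × 10.3192 × 91.8408 = $473.86 thousand.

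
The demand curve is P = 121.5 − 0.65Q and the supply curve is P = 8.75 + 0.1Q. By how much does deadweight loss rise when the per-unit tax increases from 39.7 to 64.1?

Competitive equilibrium: 121.5 − 0.65Q = 8.75 + 0.1Q → Q* = 150.3333, P* = 23.7833.
For a per-unit tax t: ΔQ = t/0.75, so DWL = ½·t·(t/0.75) = t²/1.5.
At t = 39.7: DWL = 1050.727. At t = 64.1: DWL = 2739.207.
Increase = 2739.207 − 1050.727 = 1688.48.

1688.48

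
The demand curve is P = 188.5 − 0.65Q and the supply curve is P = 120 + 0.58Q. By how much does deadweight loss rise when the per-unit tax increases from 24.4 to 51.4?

831.95

Competitive equilibrium: 188.5 − 0.65Q = 120 + 0.58Q → Q* = 55.6911, P* = 152.3008.
For a per-unit tax t: ΔQ = t/1.23, so DWL = ½·t·(t/1.23) = t²/2.46.
At t = 24.4: DWL = 242.016. At t = 51.4: DWL = 1073.967.
Increase = 1073.967 − 242.016 = 831.95.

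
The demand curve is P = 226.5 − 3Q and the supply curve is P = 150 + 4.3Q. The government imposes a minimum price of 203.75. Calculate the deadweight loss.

30.61

Competitive equilibrium: 226.5 − 3Q = 150 + 4.3Q → Q* = 10.47945, P* = 195.06164.
At the floor P = 203.75, quantity demanded = (226.5 − 203.75)/3 = 7.58333.
Sellers' marginal cost at Q' = 7.58333: 150 + 4.3·7.58333 = 182.60832.
ΔQ = 10.47945 − 7.58333 = 2.89612; wedge = 203.75 − 182.60832 = 21.14168.
DWL = ½ × 2.89612 × 21.14168 = 30.61.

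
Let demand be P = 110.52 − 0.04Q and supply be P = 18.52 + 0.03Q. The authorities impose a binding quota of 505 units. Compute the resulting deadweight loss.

Competitive equilibrium: 110.52 − 0.04Q = 18.52 + 0.03Q → Q* = 1314.2857, P* = 57.9486.
At Q = 505: demand price = 110.52 − 0.04·505 = 90.32; supply price = 18.52 + 0.03·505 = 33.67.
ΔQ = 1314.2857 − 505 = 809.2857; wedge = 90.32 − 33.67 = 56.65.
Welfare loss = ½ × 809.2857 × 56.65 = 22923.02.

22923.02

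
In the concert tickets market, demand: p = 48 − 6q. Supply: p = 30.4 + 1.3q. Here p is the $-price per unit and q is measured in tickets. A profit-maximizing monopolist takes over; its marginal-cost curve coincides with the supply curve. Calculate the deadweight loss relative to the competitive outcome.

Competitive equilibrium: 48 − 6q = 30.4 + 1.3q → q* = 2.411, p* = 33.5342.
Marginal revenue: MR = 48 − 12q. Set MR = MC: 48 − 12q = 30.4 + 1.3q → q_m = 1.3233.
Price p_m = 48 − 6·1.3233 = 40.0602; MC(q_m) = 30.4 + 1.3·1.3233 = 32.1203.
Competitive q* = 2.411, so Δq = 1.0877; wedge = 40.0602 − 32.1203 = 7.9399.
Welfare loss = ½ × 1.0877 × 7.9399 = $4.32.

$4.32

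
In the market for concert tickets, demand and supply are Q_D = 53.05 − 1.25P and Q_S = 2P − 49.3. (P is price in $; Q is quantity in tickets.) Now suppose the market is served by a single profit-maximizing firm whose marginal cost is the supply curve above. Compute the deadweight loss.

$17.67

In inverse form: demand P = 42.44 − 0.8Q, supply P = 24.65 + 0.5Q.
Competitive equilibrium: 42.44 − 0.8Q = 24.65 + 0.5Q → Q* = 13.6846, P* = 31.4923.
Marginal revenue: MR = 42.44 − 1.6Q. Set MR = MC: 42.44 − 1.6Q = 24.65 + 0.5Q → Q_m = 8.4714.
Price P_m = 42.44 − 0.8·8.4714 = 35.6629; MC(Q_m) = 24.65 + 0.5·8.4714 = 28.8857.
Competitive Q* = 13.6846, so ΔQ = 5.2132; wedge = 35.6629 − 28.8857 = 6.7772.
The triangle = ½ × 5.2132 × 6.7772 = $17.67.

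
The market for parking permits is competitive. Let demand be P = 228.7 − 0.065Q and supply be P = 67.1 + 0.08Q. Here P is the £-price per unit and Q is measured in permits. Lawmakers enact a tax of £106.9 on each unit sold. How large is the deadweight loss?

£39405.55

Competitive equilibrium: 228.7 − 0.065Q = 67.1 + 0.08Q → Q* = 1114.4828, P* = 156.2586.
With the tax, the buyer price exceeds the seller price by 106.9: (228.7 − 0.065Q) − (67.1 + 0.08Q) = 106.9 → Q' = 377.2414.
ΔQ = 1114.4828 − 377.2414 = 737.2414; the wedge equals the tax, 106.9.
Welfare loss = ½ × 737.2414 × 106.9 = £39405.55.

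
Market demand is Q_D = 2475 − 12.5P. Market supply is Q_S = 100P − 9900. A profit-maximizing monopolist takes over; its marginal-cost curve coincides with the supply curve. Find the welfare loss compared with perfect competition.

In inverse form: demand P = 198 − 0.08Q, supply P = 99 + 0.01Q.
Competitive equilibrium: 198 − 0.08Q = 99 + 0.01Q → Q* = 1100, P* = 110.
Marginal revenue: MR = 198 − 0.16Q. Set MR = MC: 198 − 0.16Q = 99 + 0.01Q → Q_m = 582.35294.
Price P_m = 198 − 0.08·582.35294 = 151.41176; MC(Q_m) = 99 + 0.01·582.35294 = 104.82353.
Competitive Q* = 1100, so ΔQ = 517.64706; wedge = 151.41176 − 104.82353 = 46.58823.
DWL = ½ × 517.64706 × 46.58823 = 12058.13.

12058.13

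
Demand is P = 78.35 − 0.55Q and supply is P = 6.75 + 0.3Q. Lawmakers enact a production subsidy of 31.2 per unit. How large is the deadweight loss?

Competitive equilibrium: 78.35 − 0.55Q = 6.75 + 0.3Q → Q* = 84.2353, P* = 32.0206.
The subsidy lowers effective supply by 31.2: P = 0.3Q − 24.45.
New quantity: 78.35 − 0.55Q = 0.3Q − 24.45 → Q' = 120.9412.
Overproduction ΔQ = 120.9412 − 84.2353 = 36.7059; wedge = subsidy = 31.2.
The triangle = ½ × 36.7059 × 31.2 = 572.61.

572.61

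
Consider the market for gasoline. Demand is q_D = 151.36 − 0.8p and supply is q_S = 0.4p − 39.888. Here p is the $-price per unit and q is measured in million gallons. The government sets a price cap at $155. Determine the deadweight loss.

In inverse form: demand p = 189.2 − 1.25q, supply p = 99.72 + 2.5q.
Competitive equilibrium: 189.2 − 1.25q = 99.72 + 2.5q → q* = 23.8613, p* = 159.3733.
At the ceiling p = 155, quantity supplied = (155 − 99.72)/2.5 = 22.112.
Willingness to pay at q' = 22.112: 189.2 − 1.25·22.112 = 161.56.
Δq = 23.8613 − 22.112 = 1.7493; wedge = 161.56 − 155 = 6.56.
DWL = ½ × 1.7493 × 6.56 = $5.74 million.

$5.74 million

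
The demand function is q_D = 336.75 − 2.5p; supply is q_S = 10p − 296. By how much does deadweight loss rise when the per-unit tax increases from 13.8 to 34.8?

1020.60

In inverse form: demand p = 134.7 − 0.4q, supply p = 29.6 + 0.1q.
Competitive equilibrium: 134.7 − 0.4q = 29.6 + 0.1q → q* = 210.2, p* = 50.62.
For a per-unit tax t: Δq = t/0.5, so DWL = ½·t·(t/0.5) = t²/1.
At t = 13.8: DWL = 190.44. At t = 34.8: DWL = 1211.04.
Increase = 1211.04 − 190.44 = 1020.60.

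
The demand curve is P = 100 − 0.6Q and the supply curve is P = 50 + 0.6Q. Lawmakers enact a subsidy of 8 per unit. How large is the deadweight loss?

26.67

Competitive equilibrium: 100 − 0.6Q = 50 + 0.6Q → Q* = 41.6667, P* = 75.
The subsidy lowers effective supply by 8: P = 42 + 0.6Q.
New quantity: 100 − 0.6Q = 42 + 0.6Q → Q' = 48.3333.
Overproduction ΔQ = 48.3333 − 41.6667 = 6.6666; wedge = subsidy = 8.
DWL = ½ × 6.6666 × 8 = 26.67.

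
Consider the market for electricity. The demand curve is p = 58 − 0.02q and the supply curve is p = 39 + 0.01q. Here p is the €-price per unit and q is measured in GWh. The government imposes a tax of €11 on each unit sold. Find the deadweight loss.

€2016.67

Competitive equilibrium: 58 − 0.02q = 39 + 0.01q → q* = 633.3333, p* = 45.3333.
With the tax, the buyer price exceeds the seller price by 11: (58 − 0.02q) − (39 + 0.01q) = 11 → q' = 266.6667.
Δq = 633.3333 − 266.6667 = 366.6666; the wedge equals the tax, 11.
The triangle = ½ × 366.6666 × 11 = €2016.67.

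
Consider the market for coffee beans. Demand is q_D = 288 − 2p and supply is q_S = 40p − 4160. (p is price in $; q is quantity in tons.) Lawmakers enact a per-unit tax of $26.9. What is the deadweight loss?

In inverse form: demand p = 144 − 0.5q, supply p = 104 + 0.025q.
Competitive equilibrium: 144 − 0.5q = 104 + 0.025q → q* = 76.1905, p* = 105.9048.
With the tax, the buyer price exceeds the seller price by 26.9: (144 − 0.5q) − (104 + 0.025q) = 26.9 → q' = 24.9524.
Δq = 76.1905 − 24.9524 = 51.2381; the wedge equals the tax, 26.9.
The triangle = ½ × 51.2381 × 26.9 = $689.15.

$689.15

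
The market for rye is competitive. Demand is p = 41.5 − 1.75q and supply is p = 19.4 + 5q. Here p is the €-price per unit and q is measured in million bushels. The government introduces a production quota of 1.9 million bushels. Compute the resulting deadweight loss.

Competitive equilibrium: 41.5 − 1.75q = 19.4 + 5q → q* = 3.2741, p* = 35.7704.
At q = 1.9: demand price = 41.5 − 1.75·1.9 = 38.175; supply price = 19.4 + 5·1.9 = 28.9.
Δq = 3.2741 − 1.9 = 1.3741; wedge = 38.175 − 28.9 = 9.275.
Deadweight loss = ½ × 1.3741 × 9.275 = €6.37 million.

€6.37 million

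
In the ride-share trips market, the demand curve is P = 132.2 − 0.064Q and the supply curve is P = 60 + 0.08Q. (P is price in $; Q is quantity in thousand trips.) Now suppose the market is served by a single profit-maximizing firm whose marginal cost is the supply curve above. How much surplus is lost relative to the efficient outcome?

Competitive equilibrium: 132.2 − 0.064Q = 60 + 0.08Q → Q* = 501.3889, P* = 100.1111.
Marginal revenue: MR = 132.2 − 0.128Q. Set MR = MC: 132.2 − 0.128Q = 60 + 0.08Q → Q_m = 347.1154.
Price P_m = 132.2 − 0.064·347.1154 = 109.9846; MC(Q_m) = 60 + 0.08·347.1154 = 87.7692.
Competitive Q* = 501.3889, so ΔQ = 154.2735; wedge = 109.9846 − 87.7692 = 22.2154.
Welfare loss = ½ × 154.2735 × 22.2154 = $1713.62 thousand.

$1713.62 thousand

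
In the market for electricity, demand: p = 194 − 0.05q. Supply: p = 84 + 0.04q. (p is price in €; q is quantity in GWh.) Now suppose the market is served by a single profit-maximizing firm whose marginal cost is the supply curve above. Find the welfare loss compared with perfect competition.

Competitive equilibrium: 194 − 0.05q = 84 + 0.04q → q* = 1222.2222, p* = 132.8889.
Marginal revenue: MR = 194 − 0.1q. Set MR = MC: 194 − 0.1q = 84 + 0.04q → q_m = 785.7143.
Price p_m = 194 − 0.05·785.7143 = 154.7143; MC(q_m) = 84 + 0.04·785.7143 = 115.4286.
Competitive q* = 1222.2222, so Δq = 436.5079; wedge = 154.7143 − 115.4286 = 39.2857.
DWL = ½ × 436.5079 × 39.2857 = €8574.26.

€8574.26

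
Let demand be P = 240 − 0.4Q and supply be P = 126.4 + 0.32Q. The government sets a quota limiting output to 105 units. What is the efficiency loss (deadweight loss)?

1002.78

Competitive equilibrium: 240 − 0.4Q = 126.4 + 0.32Q → Q* = 157.7778, P* = 176.8889.
At Q = 105: demand price = 240 − 0.4·105 = 198; supply price = 126.4 + 0.32·105 = 160.
ΔQ = 157.7778 − 105 = 52.7778; wedge = 198 − 160 = 38.
DWL = ½ × 52.7778 × 38 = 1002.78.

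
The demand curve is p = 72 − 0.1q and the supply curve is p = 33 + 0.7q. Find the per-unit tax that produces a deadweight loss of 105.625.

13

Competitive equilibrium: 72 − 0.1q = 33 + 0.7q → q* = 48.75, p* = 67.125.
A tax t gives Δq = t/0.8 and wedge t, so DWL = t²/1.6.
t²/1.6 = 105.625 → t² = 169 → t = 13.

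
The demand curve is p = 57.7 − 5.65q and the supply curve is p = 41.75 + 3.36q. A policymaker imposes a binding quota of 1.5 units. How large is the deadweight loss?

Competitive equilibrium: 57.7 − 5.65q = 41.75 + 3.36q → q* = 1.7703, p* = 47.6981.
At q = 1.5: demand price = 57.7 − 5.65·1.5 = 49.225; supply price = 41.75 + 3.36·1.5 = 46.79.
Δq = 1.7703 − 1.5 = 0.2703; wedge = 49.225 − 46.79 = 2.435.
DWL = ½ × 0.2703 × 2.435 = 0.33.

0.33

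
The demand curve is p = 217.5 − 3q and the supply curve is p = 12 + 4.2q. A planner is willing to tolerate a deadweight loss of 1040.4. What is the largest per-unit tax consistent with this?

122.4

Competitive equilibrium: 217.5 − 3q = 12 + 4.2q → q* = 28.5417, p* = 131.875.
A tax t gives Δq = t/7.2 and wedge t, so DWL = t²/14.4.
t²/14.4 = 1040.4 → t² = 14981.76 → t = 122.4.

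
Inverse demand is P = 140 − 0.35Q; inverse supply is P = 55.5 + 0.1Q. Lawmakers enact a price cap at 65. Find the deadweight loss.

1936.74

Competitive equilibrium: 140 − 0.35Q = 55.5 + 0.1Q → Q* = 187.7778, P* = 74.2778.
At the ceiling P = 65, quantity supplied = (65 − 55.5)/0.1 = 95.
Willingness to pay at Q' = 95: 140 − 0.35·95 = 106.75.
ΔQ = 187.7778 − 95 = 92.7778; wedge = 106.75 − 65 = 41.75.
Deadweight loss = ½ × 92.7778 × 41.75 = 1936.74.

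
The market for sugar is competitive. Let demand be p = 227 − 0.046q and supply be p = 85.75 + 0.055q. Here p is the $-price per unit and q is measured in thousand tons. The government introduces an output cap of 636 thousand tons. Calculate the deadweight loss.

$29362.16 thousand

Competitive equilibrium: 227 − 0.046q = 85.75 + 0.055q → q* = 1398.5149, p* = 162.6683.
At q = 636: demand price = 227 − 0.046·636 = 197.744; supply price = 85.75 + 0.055·636 = 120.73.
Δq = 1398.5149 − 636 = 762.5149; wedge = 197.744 − 120.73 = 77.014.
The triangle = ½ × 762.5149 × 77.014 = $29362.16 thousand.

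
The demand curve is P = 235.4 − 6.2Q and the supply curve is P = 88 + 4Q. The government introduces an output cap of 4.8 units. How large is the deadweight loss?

475.02

Competitive equilibrium: 235.4 − 6.2Q = 88 + 4Q → Q* = 14.451, P* = 145.8039.
At Q = 4.8: demand price = 235.4 − 6.2·4.8 = 205.64; supply price = 88 + 4·4.8 = 107.2.
ΔQ = 14.451 − 4.8 = 9.651; wedge = 205.64 − 107.2 = 98.44.
DWL = ½ × 9.651 × 98.44 = 475.02.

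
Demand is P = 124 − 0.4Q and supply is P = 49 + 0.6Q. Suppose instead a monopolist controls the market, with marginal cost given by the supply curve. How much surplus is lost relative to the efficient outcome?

229.59

Competitive equilibrium: 124 − 0.4Q = 49 + 0.6Q → Q* = 75, P* = 94.
Marginal revenue: MR = 124 − 0.8Q. Set MR = MC: 124 − 0.8Q = 49 + 0.6Q → Q_m = 53.5714.
Price P_m = 124 − 0.4·53.5714 = 102.5714; MC(Q_m) = 49 + 0.6·53.5714 = 81.1428.
Competitive Q* = 75, so ΔQ = 21.4286; wedge = 102.5714 − 81.1428 = 21.4286.
Welfare loss = ½ × 21.4286 × 21.4286 = 229.59.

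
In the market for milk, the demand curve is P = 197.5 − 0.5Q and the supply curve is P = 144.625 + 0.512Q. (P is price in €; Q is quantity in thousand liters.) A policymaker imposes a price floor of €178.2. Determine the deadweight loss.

€94.25 thousand

Competitive equilibrium: 197.5 − 0.5Q = 144.625 + 0.512Q → Q* = 52.248, P* = 171.376.
At the floor P = 178.2, quantity demanded = (197.5 − 178.2)/0.5 = 38.6.
Sellers' marginal cost at Q' = 38.6: 144.625 + 0.512·38.6 = 164.3882.
ΔQ = 52.248 − 38.6 = 13.648; wedge = 178.2 − 164.3882 = 13.8118.
Welfare loss = ½ × 13.648 × 13.8118 = €94.25 thousand.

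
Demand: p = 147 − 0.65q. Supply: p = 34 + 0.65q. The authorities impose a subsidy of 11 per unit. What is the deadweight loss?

46.54

Competitive equilibrium: 147 − 0.65q = 34 + 0.65q → q* = 86.9231, p* = 90.5.
The subsidy lowers effective supply by 11: p = 23 + 0.65q.
New quantity: 147 − 0.65q = 23 + 0.65q → q' = 95.3846.
Overproduction Δq = 95.3846 − 86.9231 = 8.4615; wedge = subsidy = 11.
The triangle = ½ × 8.4615 × 11 = 46.54.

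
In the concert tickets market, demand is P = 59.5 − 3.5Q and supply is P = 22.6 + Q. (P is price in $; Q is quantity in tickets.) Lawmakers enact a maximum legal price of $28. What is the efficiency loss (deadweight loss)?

Competitive equilibrium: 59.5 − 3.5Q = 22.6 + Q → Q* = 8.2, P* = 30.8.
At the ceiling P = 28, quantity supplied = (28 − 22.6)/1 = 5.4.
Willingness to pay at Q' = 5.4: 59.5 − 3.5·5.4 = 40.6.
ΔQ = 8.2 − 5.4 = 2.8; wedge = 40.6 − 28 = 12.6.
The triangle = ½ × 2.8 × 12.6 = $17.64.

$17.64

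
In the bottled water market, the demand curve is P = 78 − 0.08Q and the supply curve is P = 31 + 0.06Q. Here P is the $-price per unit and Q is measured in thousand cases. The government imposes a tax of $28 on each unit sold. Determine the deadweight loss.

Competitive equilibrium: 78 − 0.08Q = 31 + 0.06Q → Q* = 335.7143, P* = 51.1429.
With the tax, the buyer price exceeds the seller price by 28: (78 − 0.08Q) − (31 + 0.06Q) = 28 → Q' = 135.7143.
ΔQ = 335.7143 − 135.7143 = 200; the wedge equals the tax, 28.
DWL = ½ × 200 × 28 = $2800 thousand.

$2800 thousand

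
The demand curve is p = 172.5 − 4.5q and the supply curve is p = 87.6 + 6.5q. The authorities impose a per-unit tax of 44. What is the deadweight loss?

Competitive equilibrium: 172.5 − 4.5q = 87.6 + 6.5q → q* = 7.7182, p* = 137.7682.
With the tax, the buyer price exceeds the seller price by 44: (172.5 − 4.5q) − (87.6 + 6.5q) = 44 → q' = 3.7182.
Δq = 7.7182 − 3.7182 = 4; the wedge equals the tax, 44.
Welfare loss = ½ × 4 × 44 = 88.

88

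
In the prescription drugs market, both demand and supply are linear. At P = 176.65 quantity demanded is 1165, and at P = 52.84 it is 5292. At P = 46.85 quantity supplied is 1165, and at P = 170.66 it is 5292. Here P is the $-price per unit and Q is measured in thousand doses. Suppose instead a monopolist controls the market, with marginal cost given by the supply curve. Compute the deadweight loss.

$36926.01 thousand

Demand slope = (52.84 − 176.65)/(5292 − 1165) = −0.03, so P = 211.6 − 0.03Q.
Supply slope = (170.66 − 46.85)/(5292 − 1165) = 0.03, so P = 11.9 + 0.03Q.
Competitive equilibrium: 211.6 − 0.03Q = 11.9 + 0.03Q → Q* = 3328.33333, P* = 111.75.
Marginal revenue: MR = 211.6 − 0.06Q. Set MR = MC: 211.6 − 0.06Q = 11.9 + 0.03Q → Q_m = 2218.88889.
Price P_m = 211.6 − 0.03·2218.88889 = 145.03333; MC(Q_m) = 11.9 + 0.03·2218.88889 = 78.46667.
Competitive Q* = 3328.33333, so ΔQ = 1109.44444; wedge = 145.03333 − 78.46667 = 66.56666.
The triangle = ½ × 1109.44444 × 66.56666 = $36926.01 thousand.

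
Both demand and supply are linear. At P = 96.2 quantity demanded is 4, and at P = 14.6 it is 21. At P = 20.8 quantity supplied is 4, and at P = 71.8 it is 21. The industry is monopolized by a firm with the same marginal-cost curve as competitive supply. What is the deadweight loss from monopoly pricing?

Demand slope = (14.6 − 96.2)/(21 − 4) = −4.8, so P = 115.4 − 4.8Q.
Supply slope = (71.8 − 20.8)/(21 − 4) = 3, so P = 8.8 + 3Q.
Competitive equilibrium: 115.4 − 4.8Q = 8.8 + 3Q → Q* = 13.66667, P* = 49.8.
Marginal revenue: MR = 115.4 − 9.6Q. Set MR = MC: 115.4 − 9.6Q = 8.8 + 3Q → Q_m = 8.46032.
Price P_m = 115.4 − 4.8·8.46032 = 74.79046; MC(Q_m) = 8.8 + 3·8.46032 = 34.18096.
Competitive Q* = 13.66667, so ΔQ = 5.20635; wedge = 74.79046 − 34.18096 = 40.6095.
Deadweight loss = ½ × 5.20635 × 40.6095 = 105.71.

105.71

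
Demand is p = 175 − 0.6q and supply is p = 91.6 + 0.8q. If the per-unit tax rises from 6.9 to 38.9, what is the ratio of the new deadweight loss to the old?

31.783

Competitive equilibrium: 175 − 0.6q = 91.6 + 0.8q → q* = 59.5714, p* = 139.2571.
For a per-unit tax t: Δq = t/1.4, so DWL = ½·t·(t/1.4) = t²/2.8.
At t = 6.9: DWL = 17.004. At t = 38.9: DWL = 540.432.
Ratio = (38.9/6.9)² = 31.783.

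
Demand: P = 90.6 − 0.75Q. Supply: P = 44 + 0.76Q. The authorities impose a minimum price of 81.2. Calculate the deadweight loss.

253.61

Competitive equilibrium: 90.6 − 0.75Q = 44 + 0.76Q → Q* = 30.8609, P* = 67.4543.
At the floor P = 81.2, quantity demanded = (90.6 − 81.2)/0.75 = 12.5333.
Sellers' marginal cost at Q' = 12.5333: 44 + 0.76·12.5333 = 53.5253.
ΔQ = 30.8609 − 12.5333 = 18.3276; wedge = 81.2 − 53.5253 = 27.6747.
The triangle = ½ × 18.3276 × 27.6747 = 253.61.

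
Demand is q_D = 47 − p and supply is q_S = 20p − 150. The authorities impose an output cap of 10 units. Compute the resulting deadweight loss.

In inverse form: demand p = 47 − q, supply p = 7.5 + 0.05q.
Competitive equilibrium: 47 − q = 7.5 + 0.05q → q* = 37.619, p* = 9.381.
At q = 10: demand price = 47 − 1·10 = 37; supply price = 7.5 + 0.05·10 = 8.
Δq = 37.619 − 10 = 27.619; wedge = 37 − 8 = 29.
The triangle = ½ × 27.619 × 29 = 400.48.

400.48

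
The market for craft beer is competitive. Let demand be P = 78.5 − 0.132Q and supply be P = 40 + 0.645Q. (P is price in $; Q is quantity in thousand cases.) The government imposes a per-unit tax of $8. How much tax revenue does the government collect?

$314.03 thousand

Competitive equilibrium: 78.5 − 0.132Q = 40 + 0.645Q → Q* = 49.5495, P* = 71.9595.
With the tax, the buyer price exceeds the seller price by 8: (78.5 − 0.132Q) − (40 + 0.645Q) = 8 → Q' = 39.2535.
Tax revenue = 8 × 39.2535 = $314.03 thousand.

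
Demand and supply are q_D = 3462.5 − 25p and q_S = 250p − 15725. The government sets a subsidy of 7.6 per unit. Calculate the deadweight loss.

656.36

In inverse form: demand p = 138.5 − 0.04q, supply p = 62.9 + 0.004q.
Competitive equilibrium: 138.5 − 0.04q = 62.9 + 0.004q → q* = 1718.1818, p* = 69.7727.
The subsidy lowers effective supply by 7.6: p = 55.3 + 0.004q.
New quantity: 138.5 − 0.04q = 55.3 + 0.004q → q' = 1890.9091.
Overproduction Δq = 1890.9091 − 1718.1818 = 172.7273; wedge = subsidy = 7.6.
The triangle = ½ × 172.7273 × 7.6 = 656.36.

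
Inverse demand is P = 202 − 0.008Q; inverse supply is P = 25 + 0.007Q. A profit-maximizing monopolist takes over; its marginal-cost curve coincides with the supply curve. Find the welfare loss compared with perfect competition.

126342.53

Competitive equilibrium: 202 − 0.008Q = 25 + 0.007Q → Q* = 11800, P* = 107.6.
Marginal revenue: MR = 202 − 0.016Q. Set MR = MC: 202 − 0.016Q = 25 + 0.007Q → Q_m = 7695.652174.
Price P_m = 202 − 0.008·7695.652174 = 140.434783; MC(Q_m) = 25 + 0.007·7695.652174 = 78.869565.
Competitive Q* = 11800, so ΔQ = 4104.347826; wedge = 140.434783 − 78.869565 = 61.565218.
Deadweight loss = ½ × 4104.347826 × 61.565218 = 126342.53.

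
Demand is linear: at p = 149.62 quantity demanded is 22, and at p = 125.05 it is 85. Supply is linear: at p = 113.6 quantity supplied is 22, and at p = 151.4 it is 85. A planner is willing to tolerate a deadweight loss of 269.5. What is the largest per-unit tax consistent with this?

23.1

Demand slope = (125.05 − 149.62)/(85 − 22) = −0.39, so p = 158.2 − 0.39q.
Supply slope = (151.4 − 113.6)/(85 − 22) = 0.6, so p = 100.4 + 0.6q.
Competitive equilibrium: 158.2 − 0.39q = 100.4 + 0.6q → q* = 58.3838, p* = 135.4303.
A tax t gives Δq = t/0.99 and wedge t, so DWL = t²/1.98.
t²/1.98 = 269.5 → t² = 533.61 → t = 23.1.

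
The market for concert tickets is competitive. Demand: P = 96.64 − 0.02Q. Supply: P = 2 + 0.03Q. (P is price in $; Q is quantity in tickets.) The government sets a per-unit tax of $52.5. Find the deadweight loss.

Competitive equilibrium: 96.64 − 0.02Q = 2 + 0.03Q → Q* = 1892.8, P* = 58.784.
With the tax, the buyer price exceeds the seller price by 52.5: (96.64 − 0.02Q) − (2 + 0.03Q) = 52.5 → Q' = 842.8.
ΔQ = 1892.8 − 842.8 = 1050; the wedge equals the tax, 52.5.
Deadweight loss = ½ × 1050 × 52.5 = $27562.50.

$27562.50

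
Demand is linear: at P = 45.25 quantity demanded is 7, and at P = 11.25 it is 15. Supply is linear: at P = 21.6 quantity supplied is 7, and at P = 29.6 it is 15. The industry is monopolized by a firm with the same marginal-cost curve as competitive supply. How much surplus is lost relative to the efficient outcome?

Demand slope = (11.25 − 45.25)/(15 − 7) = −4.25, so P = 75 − 4.25Q.
Supply slope = (29.6 − 21.6)/(15 − 7) = 1, so P = 14.6 + Q.
Competitive equilibrium: 75 − 4.25Q = 14.6 + Q → Q* = 11.5048, P* = 26.1048.
Marginal revenue: MR = 75 − 8.5Q. Set MR = MC: 75 − 8.5Q = 14.6 + Q → Q_m = 6.3579.
Price P_m = 75 − 4.25·6.3579 = 47.9789; MC(Q_m) = 14.6 + 1·6.3579 = 20.9579.
Competitive Q* = 11.5048, so ΔQ = 5.1469; wedge = 47.9789 − 20.9579 = 27.021.
DWL = ½ × 5.1469 × 27.021 = 69.54.

69.54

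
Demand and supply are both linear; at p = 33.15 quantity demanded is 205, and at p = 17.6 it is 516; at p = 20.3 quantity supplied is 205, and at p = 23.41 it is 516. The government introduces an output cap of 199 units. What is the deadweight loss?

Demand slope = (17.6 − 33.15)/(516 − 205) = −0.05, so p = 43.4 − 0.05q.
Supply slope = (23.41 − 20.3)/(516 − 205) = 0.01, so p = 18.25 + 0.01q.
Competitive equilibrium: 43.4 − 0.05q = 18.25 + 0.01q → q* = 419.1667, p* = 22.4417.
At q = 199: demand price = 43.4 − 0.05·199 = 33.45; supply price = 18.25 + 0.01·199 = 20.24.
Δq = 419.1667 − 199 = 220.1667; wedge = 33.45 − 20.24 = 13.21.
The triangle = ½ × 220.1667 × 13.21 = 1454.20.

1454.20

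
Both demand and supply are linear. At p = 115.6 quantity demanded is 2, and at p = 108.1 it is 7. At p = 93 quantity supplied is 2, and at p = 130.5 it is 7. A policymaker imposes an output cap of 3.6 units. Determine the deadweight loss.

3.74

Demand slope = (108.1 − 115.6)/(7 − 2) = −1.5, so p = 118.6 − 1.5q.
Supply slope = (130.5 − 93)/(7 − 2) = 7.5, so p = 78 + 7.5q.
Competitive equilibrium: 118.6 − 1.5q = 78 + 7.5q → q* = 4.5111, p* = 111.8333.
At q = 3.6: demand price = 118.6 − 1.5·3.6 = 113.2; supply price = 78 + 7.5·3.6 = 105.
Δq = 4.5111 − 3.6 = 0.9111; wedge = 113.2 − 105 = 8.2.
The triangle = ½ × 0.9111 × 8.2 = 3.74.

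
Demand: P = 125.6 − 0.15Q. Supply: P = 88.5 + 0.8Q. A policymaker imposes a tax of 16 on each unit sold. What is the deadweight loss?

Competitive equilibrium: 125.6 − 0.15Q = 88.5 + 0.8Q → Q* = 39.0526, P* = 119.7421.
With the tax, the buyer price exceeds the seller price by 16: (125.6 − 0.15Q) − (88.5 + 0.8Q) = 16 → Q' = 22.2105.
ΔQ = 39.0526 − 22.2105 = 16.8421; the wedge equals the tax, 16.
The triangle = ½ × 16.8421 × 16 = 134.74.

134.74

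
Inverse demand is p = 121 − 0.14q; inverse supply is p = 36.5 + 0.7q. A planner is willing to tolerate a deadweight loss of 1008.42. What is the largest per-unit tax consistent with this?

Competitive equilibrium: 121 − 0.14q = 36.5 + 0.7q → q* = 100.5952, p* = 106.9167.
A tax t gives Δq = t/0.84 and wedge t, so DWL = t²/1.68.
t²/1.68 = 1008.42 → t² = 1694.1456 → t = 41.16.

41.16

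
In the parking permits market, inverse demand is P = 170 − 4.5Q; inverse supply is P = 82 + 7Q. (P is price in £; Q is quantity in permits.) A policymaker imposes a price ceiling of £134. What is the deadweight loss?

Competitive equilibrium: 170 − 4.5Q = 82 + 7Q → Q* = 7.6522, P* = 135.5652.
At the ceiling P = 134, quantity supplied = (134 − 82)/7 = 7.4286.
Willingness to pay at Q' = 7.4286: 170 − 4.5·7.4286 = 136.5713.
ΔQ = 7.6522 − 7.4286 = 0.2236; wedge = 136.5713 − 134 = 2.5713.
The triangle = ½ × 0.2236 × 2.5713 = £0.29.

£0.29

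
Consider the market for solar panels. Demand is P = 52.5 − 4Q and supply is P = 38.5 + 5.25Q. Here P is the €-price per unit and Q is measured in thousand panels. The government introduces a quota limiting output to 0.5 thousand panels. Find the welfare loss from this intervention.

€4.75 thousand

Competitive equilibrium: 52.5 − 4Q = 38.5 + 5.25Q → Q* = 1.5135, P* = 46.4459.
At Q = 0.5: demand price = 52.5 − 4·0.5 = 50.5; supply price = 38.5 + 5.25·0.5 = 41.125.
ΔQ = 1.5135 − 0.5 = 1.0135; wedge = 50.5 − 41.125 = 9.375.
DWL = ½ × 1.0135 × 9.375 = €4.75 thousand.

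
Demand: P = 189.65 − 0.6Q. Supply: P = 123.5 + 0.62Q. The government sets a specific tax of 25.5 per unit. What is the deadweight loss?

Competitive equilibrium: 189.65 − 0.6Q = 123.5 + 0.62Q → Q* = 54.2213, P* = 157.1172.
With the tax, the buyer price exceeds the seller price by 25.5: (189.65 − 0.6Q) − (123.5 + 0.62Q) = 25.5 → Q' = 33.3197.
ΔQ = 54.2213 − 33.3197 = 20.9016; the wedge equals the tax, 25.5.
Deadweight loss = ½ × 20.9016 × 25.5 = 266.50.

266.50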